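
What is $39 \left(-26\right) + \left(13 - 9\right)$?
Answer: $-1010$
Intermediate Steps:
$39 \left(-26\right) + \left(13 - 9\right) = -1014 + \left(13 - 9\right) = -1014 + 4 = -1010$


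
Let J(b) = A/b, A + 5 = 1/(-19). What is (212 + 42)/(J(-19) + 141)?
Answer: 91694/50997 ≈ 1.7980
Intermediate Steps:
A = -96/19 (A = -5 + 1/(-19) = -5 - 1/19 = -96/19 ≈ -5.0526)
J(b) = -96/(19*b)
(212 + 42)/(J(-19) + 141) = (212 + 42)/(-96/19/(-19) + 141) = 254/(-96/19*(-1/19) + 141) = 254/(96/361 + 141) = 254/(50997/361) = 254*(361/50997) = 91694/50997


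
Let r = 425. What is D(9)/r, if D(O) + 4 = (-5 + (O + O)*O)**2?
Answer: 4929/85 ≈ 57.988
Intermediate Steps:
D(O) = -4 + (-5 + 2*O**2)**2 (D(O) = -4 + (-5 + (O + O)*O)**2 = -4 + (-5 + (2*O)*O)**2 = -4 + (-5 + 2*O**2)**2)
D(9)/r = (-4 + (-5 + 2*9**2)**2)/425 = (-4 + (-5 + 2*81)**2)*(1/425) = (-4 + (-5 + 162)**2)*(1/425) = (-4 + 157**2)*(1/425) = (-4 + 24649)*(1/425) = 24645*(1/425) = 4929/85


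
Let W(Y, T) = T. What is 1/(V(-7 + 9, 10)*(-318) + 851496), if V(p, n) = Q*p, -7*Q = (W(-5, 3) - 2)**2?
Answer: 7/5961108 ≈ 1.1743e-6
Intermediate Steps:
Q = -1/7 (Q = -(3 - 2)**2/7 = -1/7*1**2 = -1/7*1 = -1/7 ≈ -0.14286)
V(p, n) = -p/7
1/(V(-7 + 9, 10)*(-318) + 851496) = 1/(-(-7 + 9)/7*(-318) + 851496) = 1/(-1/7*2*(-318) + 851496) = 1/(-2/7*(-318) + 851496) = 1/(636/7 + 851496) = 1/(5961108/7) = 7/5961108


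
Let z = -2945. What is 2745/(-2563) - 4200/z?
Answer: 536115/1509607 ≈ 0.35514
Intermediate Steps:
2745/(-2563) - 4200/z = 2745/(-2563) - 4200/(-2945) = 2745*(-1/2563) - 4200*(-1/2945) = -2745/2563 + 840/589 = 536115/1509607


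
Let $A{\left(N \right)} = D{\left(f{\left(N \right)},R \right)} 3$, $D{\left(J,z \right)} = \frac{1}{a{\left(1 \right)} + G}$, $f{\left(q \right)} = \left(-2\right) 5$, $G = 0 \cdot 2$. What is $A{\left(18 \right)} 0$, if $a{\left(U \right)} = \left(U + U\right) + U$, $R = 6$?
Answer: $0$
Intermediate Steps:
$a{\left(U \right)} = 3 U$ ($a{\left(U \right)} = 2 U + U = 3 U$)
$G = 0$
$f{\left(q \right)} = -10$
$D{\left(J,z \right)} = \frac{1}{3}$ ($D{\left(J,z \right)} = \frac{1}{3 \cdot 1 + 0} = \frac{1}{3 + 0} = \frac{1}{3}$)
$A{\left(N \right)} = 1$ ($A{\left(N \right)} = \frac{1}{3} \cdot 3 = 1$)
$A{\left(18 \right)} 0 = 1 \cdot 0 = 0$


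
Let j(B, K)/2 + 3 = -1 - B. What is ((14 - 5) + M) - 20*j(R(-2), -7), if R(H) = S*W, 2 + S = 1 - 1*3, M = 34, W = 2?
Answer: -117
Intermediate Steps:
S = -4 (S = -2 + (1 - 1*3) = -2 + (1 - 3) = -2 - 2 = -4)
R(H) = -8 (R(H) = -4*2 = -8)
j(B, K) = -8 - 2*B (j(B, K) = -6 + 2*(-1 - B) = -6 + (-2 - 2*B) = -8 - 2*B)
((14 - 5) + M) - 20*j(R(-2), -7) = ((14 - 5) + 34) - 20*(-8 - 2*(-8)) = (9 + 34) - 20*(-8 + 16) = 43 - 20*8 = 43 - 160 = -117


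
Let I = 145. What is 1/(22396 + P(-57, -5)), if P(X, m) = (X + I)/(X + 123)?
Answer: 3/67192 ≈ 4.4648e-5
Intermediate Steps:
P(X, m) = (145 + X)/(123 + X) (P(X, m) = (X + 145)/(X + 123) = (145 + X)/(123 + X))
1/(22396 + P(-57, -5)) = 1/(22396 + (145 - 57)/(123 - 57)) = 1/(22396 + 88/66) = 1/(22396 + (1/66)*88) = 1/(22396 + 4/3) = 1/(67192/3) = 3/67192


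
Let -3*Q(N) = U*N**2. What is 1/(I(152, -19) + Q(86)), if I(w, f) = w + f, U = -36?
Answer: 1/88885 ≈ 1.1250e-5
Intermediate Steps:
Q(N) = 12*N**2 (Q(N) = -(-12)*N**2 = 12*N**2)
I(w, f) = f + w
1/(I(152, -19) + Q(86)) = 1/((-19 + 152) + 12*86**2) = 1/(133 + 12*7396) = 1/(133 + 88752) = 1/88885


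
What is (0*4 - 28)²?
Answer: 784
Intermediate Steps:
(0*4 - 28)² = (0 - 28)² = (-28)² = 784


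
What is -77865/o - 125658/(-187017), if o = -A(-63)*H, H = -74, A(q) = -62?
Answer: 5046199203/286011332 ≈ 17.643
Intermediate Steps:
o = -4588 (o = -(-62)*(-74) = -1*4588 = -4588)
-77865/o - 125658/(-187017) = -77865/(-4588) - 125658/(-187017) = -77865*(-1/4588) - 125658*(-1/187017) = 77865/4588 + 41886/62339 = 5046199203/286011332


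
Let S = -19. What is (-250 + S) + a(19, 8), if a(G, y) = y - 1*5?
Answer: -266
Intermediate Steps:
a(G, y) = -5 + y (a(G, y) = y - 5 = -5 + y)
(-250 + S) + a(19, 8) = (-250 - 19) + (-5 + 8) = -269 + 3 = -266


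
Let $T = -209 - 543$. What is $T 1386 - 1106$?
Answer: $-1043378$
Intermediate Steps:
$T = -752$
$T 1386 - 1106 = \left(-752\right) 1386 - 1106 = -1042272 - 1106 = -1043378$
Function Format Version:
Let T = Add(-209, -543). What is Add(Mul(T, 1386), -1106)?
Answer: -1043378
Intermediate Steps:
T = -752
Add(Mul(T, 1386), -1106) = Add(Mul(-752, 1386), -1106) = Add(-1042272, -1106) = -1043378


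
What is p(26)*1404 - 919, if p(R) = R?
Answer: 35585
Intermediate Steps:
p(26)*1404 - 919 = 26*1404 - 919 = 36504 - 919 = 35585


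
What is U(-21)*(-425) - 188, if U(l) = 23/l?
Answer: 5827/21 ≈ 277.48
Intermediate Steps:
U(-21)*(-425) - 188 = (23/(-21))*(-425) - 188 = (23*(-1/21))*(-425) - 188 = -23/21*(-425) - 188 = 9775/21 - 188 = 5827/21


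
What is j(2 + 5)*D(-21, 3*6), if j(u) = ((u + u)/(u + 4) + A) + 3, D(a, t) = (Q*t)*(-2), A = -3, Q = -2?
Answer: 1008/11 ≈ 91.636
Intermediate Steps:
D(a, t) = 4*t (D(a, t) = -2*t*(-2) = 4*t)
j(u) = 2*u/(4 + u) (j(u) = ((u + u)/(u + 4) - 3) + 3 = ((2*u)/(4 + u) - 3) + 3 = (2*u/(4 + u) - 3) + 3 = (-3 + 2*u/(4 + u)) + 3 = 2*u/(4 + u))
j(2 + 5)*D(-21, 3*6) = (2*(2 + 5)/(4 + (2 + 5)))*(4*(3*6)) = (2*7/(4 + 7))*(4*18) = (2*7/11)*72 = (2*7*(1/11))*72 = (14/11)*72 = 1008/11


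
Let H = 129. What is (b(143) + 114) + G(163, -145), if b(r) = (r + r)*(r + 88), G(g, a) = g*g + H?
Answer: 92878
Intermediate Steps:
G(g, a) = 129 + g² (G(g, a) = g*g + 129 = g² + 129 = 129 + g²)
b(r) = 2*r*(88 + r) (b(r) = (2*r)*(88 + r) = 2*r*(88 + r))
(b(143) + 114) + G(163, -145) = (2*143*(88 + 143) + 114) + (129 + 163²) = (2*143*231 + 114) + (129 + 26569) = (66066 + 114) + 26698 = 66180 + 26698 = 92878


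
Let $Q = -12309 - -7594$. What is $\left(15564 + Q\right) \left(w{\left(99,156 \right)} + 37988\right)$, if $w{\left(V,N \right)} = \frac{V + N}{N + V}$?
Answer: $412142661$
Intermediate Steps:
$Q = -4715$ ($Q = -12309 + 7594 = -4715$)
$w{\left(V,N \right)} = 1$ ($w{\left(V,N \right)} = \frac{N + V}{N + V} = 1$)
$\left(15564 + Q\right) \left(w{\left(99,156 \right)} + 37988\right) = \left(15564 - 4715\right) \left(1 + 37988\right) = 10849 \cdot 37989 = 412142661$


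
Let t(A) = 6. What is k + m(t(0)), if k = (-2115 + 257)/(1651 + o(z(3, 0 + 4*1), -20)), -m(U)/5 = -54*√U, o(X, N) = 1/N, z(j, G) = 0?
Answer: -37160/33019 + 270*√6 ≈ 660.24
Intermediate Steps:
m(U) = 270*√U (m(U) = -(-270)*√U = 270*√U)
k = -37160/33019 (k = (-2115 + 257)/(1651 + 1/(-20)) = -1858/(1651 - 1/20) = -1858/33019/20 = -1858*20/33019 = -37160/33019 ≈ -1.1254)
k + m(t(0)) = -37160/33019 + 270*√6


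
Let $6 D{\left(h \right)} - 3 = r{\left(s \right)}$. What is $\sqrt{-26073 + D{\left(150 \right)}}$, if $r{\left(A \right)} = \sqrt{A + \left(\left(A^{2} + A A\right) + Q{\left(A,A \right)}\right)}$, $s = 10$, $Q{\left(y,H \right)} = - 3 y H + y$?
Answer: $\frac{\sqrt{-938610 + 24 i \sqrt{5}}}{6} \approx 0.0046161 + 161.47 i$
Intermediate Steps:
$Q{\left(y,H \right)} = y - 3 H y$ ($Q{\left(y,H \right)} = - 3 H y + y = y - 3 H y$)
$r{\left(A \right)} = \sqrt{A + 2 A^{2} + A \left(1 - 3 A\right)}$ ($r{\left(A \right)} = \sqrt{A + \left(\left(A^{2} + A A\right) + A \left(1 - 3 A\right)\right)} = \sqrt{A + \left(\left(A^{2} + A^{2}\right) + A \left(1 - 3 A\right)\right)} = \sqrt{A + \left(2 A^{2} + A \left(1 - 3 A\right)\right)} = \sqrt{A + 2 A^{2} + A \left(1 - 3 A\right)}$)
$D{\left(h \right)} = \frac{1}{2} + \frac{2 i \sqrt{5}}{3}$ ($D{\left(h \right)} = \frac{1}{2} + \frac{\sqrt{10 \left(2 - 10\right)}}{6} = \frac{1}{2} + \frac{\sqrt{10 \left(-8\right)}}{6} = \frac{1}{2} + \frac{\sqrt{-80}}{6} = \frac{1}{2} + \frac{4 i \sqrt{5}}{6} = \frac{1}{2} + \frac{2 i \sqrt{5}}{3}$)
$\sqrt{-26073 + D{\left(150 \right)}} = \sqrt{-26073 + \left(\frac{1}{2} + \frac{2 i \sqrt{5}}{3}\right)} = \sqrt{- \frac{52145}{2} + \frac{2 i \sqrt{5}}{3}}$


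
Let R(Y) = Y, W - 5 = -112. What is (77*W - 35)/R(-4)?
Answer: 4137/2 ≈ 2068.5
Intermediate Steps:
W = -107 (W = 5 - 112 = -107)
(77*W - 35)/R(-4) = (77*(-107) - 35)/(-4) = (-8239 - 35)*(-¼) = -8274*(-¼) = 4137/2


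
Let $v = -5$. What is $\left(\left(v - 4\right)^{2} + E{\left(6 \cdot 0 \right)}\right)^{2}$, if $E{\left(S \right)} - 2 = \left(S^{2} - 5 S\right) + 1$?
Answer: $7056$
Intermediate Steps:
$E{\left(S \right)} = 3 + S^{2} - 5 S$ ($E{\left(S \right)} = 2 + \left(\left(S^{2} - 5 S\right) + 1\right) = 2 + \left(1 + S^{2} - 5 S\right) = 3 + S^{2} - 5 S$)
$\left(\left(v - 4\right)^{2} + E{\left(6 \cdot 0 \right)}\right)^{2} = \left(\left(-5 - 4\right)^{2} + \left(3 + \left(6 \cdot 0\right)^{2} - 5 \cdot 6 \cdot 0\right)\right)^{2} = \left(\left(-9\right)^{2} + \left(3 + 0^{2} - 0\right)\right)^{2} = \left(81 + \left(3 + 0 + 0\right)\right)^{2} = \left(81 + 3\right)^{2} = 84^{2} = 7056$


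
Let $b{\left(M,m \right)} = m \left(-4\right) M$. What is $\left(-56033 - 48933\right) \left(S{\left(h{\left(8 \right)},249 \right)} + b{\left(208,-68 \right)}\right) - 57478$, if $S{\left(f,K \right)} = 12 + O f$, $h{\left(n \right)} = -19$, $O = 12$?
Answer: $-5915941238$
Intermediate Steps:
$S{\left(f,K \right)} = 12 + 12 f$
$b{\left(M,m \right)} = - 4 M m$ ($b{\left(M,m \right)} = - 4 m M = - 4 M m$)
$\left(-56033 - 48933\right) \left(S{\left(h{\left(8 \right)},249 \right)} + b{\left(208,-68 \right)}\right) - 57478 = \left(-56033 - 48933\right) \left(\left(12 + 12 \left(-19\right)\right) - 832 \left(-68\right)\right) - 57478 = - 104966 \left(\left(12 - 228\right) + 56576\right) - 57478 = - 104966 \left(-216 + 56576\right) - 57478 = \left(-104966\right) 56360 - 57478 = -5915883760 - 57478 = -5915941238$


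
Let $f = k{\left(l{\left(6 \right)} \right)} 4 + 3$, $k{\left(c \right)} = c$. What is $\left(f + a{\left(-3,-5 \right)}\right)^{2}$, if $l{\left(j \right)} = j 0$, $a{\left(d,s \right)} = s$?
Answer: $4$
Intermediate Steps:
$l{\left(j \right)} = 0$
$f = 3$ ($f = 0 \cdot 4 + 3 = 0 + 3 = 3$)
$\left(f + a{\left(-3,-5 \right)}\right)^{2} = \left(3 - 5\right)^{2} = \left(-2\right)^{2} = 4$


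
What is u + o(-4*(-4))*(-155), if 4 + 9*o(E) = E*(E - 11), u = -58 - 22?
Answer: -12500/9 ≈ -1388.9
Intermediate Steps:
u = -80
o(E) = -4/9 + E*(-11 + E)/9 (o(E) = -4/9 + (E*(E - 11))/9 = -4/9 + (E*(-11 + E))/9 = -4/9 + E*(-11 + E)/9)
u + o(-4*(-4))*(-155) = -80 + (-4/9 - (-44)*(-4)/9 + (-4*(-4))**2/9)*(-155) = -80 + (-4/9 - 11/9*16 + (1/9)*16**2)*(-155) = -80 + (-4/9 - 176/9 + (1/9)*256)*(-155) = -80 + (-4/9 - 176/9 + 256/9)*(-155) = -80 + (76/9)*(-155) = -80 - 11780/9 = -12500/9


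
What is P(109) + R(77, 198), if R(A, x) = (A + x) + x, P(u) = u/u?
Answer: 474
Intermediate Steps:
P(u) = 1
R(A, x) = A + 2*x
P(109) + R(77, 198) = 1 + (77 + 2*198) = 1 + (77 + 396) = 1 + 473 = 474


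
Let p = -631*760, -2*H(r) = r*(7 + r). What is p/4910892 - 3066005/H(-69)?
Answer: 66034182665/46071921 ≈ 1433.3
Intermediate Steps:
H(r) = -r*(7 + r)/2
p = -479560
p/4910892 - 3066005/H(-69) = -479560/4910892 - 3066005*2/(69*(7 - 69)) = -479560*1/4910892 - 3066005/((-½*(-69)*(-62))) = -6310/64617 - 3066005/(-2139) = -6310/64617 - 3066005*(-1/2139) = -6310/64617 + 3066005/2139 = 66034182665/46071921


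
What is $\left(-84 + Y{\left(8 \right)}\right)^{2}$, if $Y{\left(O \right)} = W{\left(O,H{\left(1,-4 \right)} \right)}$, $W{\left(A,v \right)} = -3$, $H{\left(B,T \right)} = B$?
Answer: $7569$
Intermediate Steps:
$Y{\left(O \right)} = -3$
$\left(-84 + Y{\left(8 \right)}\right)^{2} = \left(-84 - 3\right)^{2} = \left(-87\right)^{2} = 7569$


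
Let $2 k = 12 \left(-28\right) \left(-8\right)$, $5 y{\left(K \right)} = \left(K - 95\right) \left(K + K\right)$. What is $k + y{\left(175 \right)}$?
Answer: $6944$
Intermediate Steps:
$y{\left(K \right)} = \frac{2 K \left(-95 + K\right)}{5}$ ($y{\left(K \right)} = \frac{\left(K - 95\right) \left(K + K\right)}{5} = \frac{\left(-95 + K\right) 2 K}{5} = \frac{2 K \left(-95 + K\right)}{5}$)
$k = 1344$ ($k = \frac{12 \left(-28\right) \left(-8\right)}{2} = \frac{\left(-336\right) \left(-8\right)}{2} = \frac{1}{2} \cdot 2688 = 1344$)
$k + y{\left(175 \right)} = 1344 + \frac{2}{5} \cdot 175 \left(-95 + 175\right) = 1344 + \frac{2}{5} \cdot 175 \cdot 80 = 1344 + 5600 = 6944$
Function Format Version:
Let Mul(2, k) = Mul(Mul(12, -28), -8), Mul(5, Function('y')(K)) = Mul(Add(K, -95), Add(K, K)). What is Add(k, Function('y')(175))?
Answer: 6944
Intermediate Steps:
Function('y')(K) = Mul(Rational(2, 5), K, Add(-95, K)) (Function('y')(K) = Mul(Rational(1, 5), Mul(Add(K, -95), Add(K, K))) = Mul(Rational(1, 5), Mul(Add(-95, K), Mul(2, K))) = Mul(Rational(1, 5), Mul(2, K, Add(-95, K))) = Mul(Rational(2, 5), K, Add(-95, K)))
k = 1344 (k = Mul(Rational(1, 2), Mul(Mul(12, -28), -8)) = Mul(Rational(1, 2), Mul(-336, -8)) = Mul(Rational(1, 2), 2688) = 1344)
Add(k, Function('y')(175)) = Add(1344, Mul(Rational(2, 5), 175, Add(-95, 175))) = Add(1344, Mul(Rational(2, 5), 175, 80)) = Add(1344, 5600) = 6944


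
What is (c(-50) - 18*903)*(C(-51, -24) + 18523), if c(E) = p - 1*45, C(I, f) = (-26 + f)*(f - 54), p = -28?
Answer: -366100321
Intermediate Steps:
C(I, f) = (-54 + f)*(-26 + f) (C(I, f) = (-26 + f)*(-54 + f) = (-54 + f)*(-26 + f))
c(E) = -73 (c(E) = -28 - 1*45 = -28 - 45 = -73)
(c(-50) - 18*903)*(C(-51, -24) + 18523) = (-73 - 18*903)*((1404 + (-24)**2 - 80*(-24)) + 18523) = (-73 - 16254)*((1404 + 576 + 1920) + 18523) = -16327*(3900 + 18523) = -16327*22423 = -366100321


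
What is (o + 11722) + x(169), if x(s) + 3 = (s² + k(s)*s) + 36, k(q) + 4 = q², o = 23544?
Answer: 4889993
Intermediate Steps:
k(q) = -4 + q²
x(s) = 33 + s² + s*(-4 + s²) (x(s) = -3 + ((s² + (-4 + s²)*s) + 36) = -3 + ((s² + s*(-4 + s²)) + 36) = -3 + (36 + s² + s*(-4 + s²)) = 33 + s² + s*(-4 + s²))
(o + 11722) + x(169) = (23544 + 11722) + (33 + 169² + 169*(-4 + 169²)) = 35266 + (33 + 28561 + 169*(-4 + 28561)) = 35266 + (33 + 28561 + 169*28557) = 35266 + (33 + 28561 + 4826133) = 35266 + 4854727 = 4889993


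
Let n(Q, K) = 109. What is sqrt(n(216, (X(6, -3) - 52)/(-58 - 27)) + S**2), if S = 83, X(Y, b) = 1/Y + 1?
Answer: sqrt(6998) ≈ 83.654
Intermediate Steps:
X(Y, b) = 1 + 1/Y
sqrt(n(216, (X(6, -3) - 52)/(-58 - 27)) + S**2) = sqrt(109 + 83**2) = sqrt(109 + 6889) = sqrt(6998)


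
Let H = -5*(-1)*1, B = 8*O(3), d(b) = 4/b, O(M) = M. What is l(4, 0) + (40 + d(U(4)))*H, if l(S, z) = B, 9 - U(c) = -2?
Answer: 2484/11 ≈ 225.82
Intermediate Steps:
U(c) = 11 (U(c) = 9 - 1*(-2) = 9 + 2 = 11)
B = 24 (B = 8*3 = 24)
l(S, z) = 24
H = 5 (H = 5*1 = 5)
l(4, 0) + (40 + d(U(4)))*H = 24 + (40 + 4/11)*5 = 24 + (444/11)*5 = 24 + 2220/11 = 2484/11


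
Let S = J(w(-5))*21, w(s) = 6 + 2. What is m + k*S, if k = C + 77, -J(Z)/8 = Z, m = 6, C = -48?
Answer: -38970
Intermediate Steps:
w(s) = 8
J(Z) = -8*Z
S = -1344 (S = -8*8*21 = -64*21 = -1344)
k = 29 (k = -48 + 77 = 29)
m + k*S = 6 + 29*(-1344) = 6 - 38976 = -38970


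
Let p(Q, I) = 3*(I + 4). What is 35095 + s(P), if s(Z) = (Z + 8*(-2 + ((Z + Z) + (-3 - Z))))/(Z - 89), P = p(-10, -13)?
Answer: 4071303/116 ≈ 35097.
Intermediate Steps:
p(Q, I) = 12 + 3*I (p(Q, I) = 3*(4 + I) = 12 + 3*I)
P = -27 (P = 12 + 3*(-13) = 12 - 39 = -27)
s(Z) = (-40 + 9*Z)/(-89 + Z) (s(Z) = (Z + 8*(-2 + (2*Z + (-3 - Z))))/(-89 + Z) = (Z + 8*(-2 + (-3 + Z)))/(-89 + Z) = (Z + 8*(-5 + Z))/(-89 + Z) = (Z + (-40 + 8*Z))/(-89 + Z) = (-40 + 9*Z)/(-89 + Z))
35095 + s(P) = 35095 + (-40 + 9*(-27))/(-89 - 27) = 35095 + (-40 - 243)/(-116) = 35095 - 1/116*(-283) = 35095 + 283/116 = 4071303/116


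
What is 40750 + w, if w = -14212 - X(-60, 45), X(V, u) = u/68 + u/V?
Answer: 902295/34 ≈ 26538.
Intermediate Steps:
X(V, u) = u/68 + u/V (X(V, u) = u*(1/68) + u/V = u/68 + u/V)
w = -483205/34 (w = -14212 - ((1/68)*45 + 45/(-60)) = -14212 - (45/68 + 45*(-1/60)) = -14212 - (45/68 - 3/4) = -14212 - 1*(-3/34) = -14212 + 3/34 = -483205/34 ≈ -14212.)
40750 + w = 40750 - 483205/34 = 902295/34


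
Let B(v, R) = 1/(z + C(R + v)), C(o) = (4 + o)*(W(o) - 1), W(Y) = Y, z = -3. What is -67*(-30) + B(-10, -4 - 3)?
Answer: 464311/231 ≈ 2010.0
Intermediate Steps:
C(o) = (-1 + o)*(4 + o) (C(o) = (4 + o)*(o - 1) = (4 + o)*(-1 + o) = (-1 + o)*(4 + o))
B(v, R) = 1/(-7 + (R + v)² + 3*R + 3*v) (B(v, R) = 1/(-3 + (-4 + (R + v)² + 3*(R + v))) = 1/(-3 + (-4 + (R + v)² + (3*R + 3*v))) = 1/(-3 + (-4 + (R + v)² + 3*R + 3*v)) = 1/(-7 + (R + v)² + 3*R + 3*v))
-67*(-30) + B(-10, -4 - 3) = -67*(-30) + 1/(-7 + ((-4 - 3) - 10)² + 3*(-4 - 3) + 3*(-10)) = 2010 + 1/(-7 + (-7 - 10)² + 3*(-7) - 30) = 2010 + 1/(-7 + (-17)² - 21 - 30) = 2010 + 1/(-7 + 289 - 21 - 30) = 2010 + 1/231 = 464311/231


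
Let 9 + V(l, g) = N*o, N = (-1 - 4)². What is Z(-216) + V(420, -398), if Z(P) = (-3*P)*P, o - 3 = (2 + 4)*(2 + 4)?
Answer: -139002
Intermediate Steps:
N = 25 (N = (-5)² = 25)
o = 39 (o = 3 + (2 + 4)*(2 + 4) = 3 + 6*6 = 3 + 36 = 39)
Z(P) = -3*P²
V(l, g) = 966 (V(l, g) = -9 + 25*39 = -9 + 975 = 966)
Z(-216) + V(420, -398) = -3*(-216)² + 966 = -3*46656 + 966 = -139968 + 966 = -139002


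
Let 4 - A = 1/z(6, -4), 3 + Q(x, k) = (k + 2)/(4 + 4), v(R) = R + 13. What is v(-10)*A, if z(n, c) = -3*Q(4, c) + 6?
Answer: 248/21 ≈ 11.810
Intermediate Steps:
v(R) = 13 + R
Q(x, k) = -11/4 + k/8 (Q(x, k) = -3 + (k + 2)/(4 + 4) = -3 + (2 + k)/8 = -3 + (2 + k)*(⅛) = -3 + (¼ + k/8) = -11/4 + k/8)
z(n, c) = 57/4 - 3*c/8 (z(n, c) = -3*(-11/4 + c/8) + 6 = (33/4 - 3*c/8) + 6 = 57/4 - 3*c/8)
A = 248/63 (A = 4 - 1/(57/4 - 3/8*(-4)) = 4 - 1/(57/4 + 3/2) = 4 - 1/63/4 = 4 - 1*4/63 = 4 - 4/63 = 248/63 ≈ 3.9365)
v(-10)*A = (13 - 10)*(248/63) = 3*(248/63) = 248/21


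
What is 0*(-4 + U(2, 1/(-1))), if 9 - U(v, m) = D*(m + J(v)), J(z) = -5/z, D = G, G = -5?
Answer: 0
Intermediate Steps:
D = -5
U(v, m) = 9 - 25/v + 5*m (U(v, m) = 9 - (-5)*(m - 5/v) = 9 - (-5*m + 25/v) = 9 + (-25/v + 5*m) = 9 - 25/v + 5*m)
0*(-4 + U(2, 1/(-1))) = 0*(-4 + (9 - 25/2 + 5/(-1))) = 0*(-4 + (9 - 25*½ + 5*(-1))) = 0*(-4 + (9 - 25/2 - 5)) = 0*(-4 - 17/2) = 0*(-25/2) = 0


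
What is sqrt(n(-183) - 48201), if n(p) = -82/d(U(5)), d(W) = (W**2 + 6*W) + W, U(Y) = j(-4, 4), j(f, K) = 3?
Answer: 4*I*sqrt(677865)/15 ≈ 219.55*I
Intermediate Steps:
U(Y) = 3
d(W) = W**2 + 7*W
n(p) = -41/15 (n(p) = -82*1/(3*(7 + 3)) = -82/(3*10) = -82/30 = -82*1/30 = -41/15)
sqrt(n(-183) - 48201) = sqrt(-41/15 - 48201) = sqrt(-723056/15) = 4*I*sqrt(677865)/15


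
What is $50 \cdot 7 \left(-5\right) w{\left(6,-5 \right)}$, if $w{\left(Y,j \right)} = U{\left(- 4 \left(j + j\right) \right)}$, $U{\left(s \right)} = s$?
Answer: $-70000$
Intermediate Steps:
$w{\left(Y,j \right)} = - 8 j$ ($w{\left(Y,j \right)} = - 4 \left(j + j\right) = - 4 \cdot 2 j = - 8 j$)
$50 \cdot 7 \left(-5\right) w{\left(6,-5 \right)} = 50 \cdot 7 \left(-5\right) \left(\left(-8\right) \left(-5\right)\right) = 50 \left(\left(-35\right) 40\right) = 50 \left(-1400\right) = -70000$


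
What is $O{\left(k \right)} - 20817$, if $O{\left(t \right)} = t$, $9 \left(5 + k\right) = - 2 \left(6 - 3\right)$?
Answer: $- \frac{62468}{3} \approx -20823.0$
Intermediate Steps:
$k = - \frac{17}{3}$ ($k = -5 + \frac{\left(-2\right) \left(6 - 3\right)}{9} = -5 + \frac{\left(-2\right) 3}{9} = -5 + \frac{1}{9} \left(-6\right) = -5 - \frac{2}{3} = - \frac{17}{3} \approx -5.6667$)
$O{\left(k \right)} - 20817 = - \frac{17}{3} - 20817 = - \frac{62468}{3}$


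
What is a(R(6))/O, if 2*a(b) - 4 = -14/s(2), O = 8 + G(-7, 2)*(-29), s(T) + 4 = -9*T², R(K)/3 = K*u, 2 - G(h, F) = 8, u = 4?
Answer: 87/7280 ≈ 0.011951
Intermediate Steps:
G(h, F) = -6 (G(h, F) = 2 - 1*8 = 2 - 8 = -6)
R(K) = 12*K (R(K) = 3*(K*4) = 3*(4*K) = 12*K)
s(T) = -4 - 9*T²
O = 182 (O = 8 - 6*(-29) = 8 + 174 = 182)
a(b) = 87/40 (a(b) = 2 + (-14/(-4 - 9*2²))/2 = 2 + (-14/(-4 - 9*4))/2 = 2 + (-14/(-4 - 36))/2 = 2 + (-14/(-40))/2 = 2 + (-14*(-1/40))/2 = 2 + (½)*(7/20) = 2 + 7/40 = 87/40)
a(R(6))/O = (87/40)/182 = (87/40)*(1/182) = 87/7280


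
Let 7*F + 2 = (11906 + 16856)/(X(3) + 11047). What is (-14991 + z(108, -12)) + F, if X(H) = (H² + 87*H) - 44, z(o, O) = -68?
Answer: -169759219/11273 ≈ -15059.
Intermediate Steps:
X(H) = -44 + H² + 87*H
F = 888/11273 (F = -2/7 + ((11906 + 16856)/((-44 + 3² + 87*3) + 11047))/7 = -2/7 + (28762/((-44 + 9 + 261) + 11047))/7 = -2/7 + (28762/(226 + 11047))/7 = -2/7 + (28762/11273)/7 = -2/7 + (28762*(1/11273))/7 = -2/7 + (⅐)*(28762/11273) = -2/7 + 28762/78911 = 888/11273 ≈ 0.078772)
(-14991 + z(108, -12)) + F = (-14991 - 68) + 888/11273 = -15059 + 888/11273 = -169759219/11273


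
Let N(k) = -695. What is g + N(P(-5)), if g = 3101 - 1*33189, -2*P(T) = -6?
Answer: -30783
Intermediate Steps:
P(T) = 3 (P(T) = -1/2*(-6) = 3)
g = -30088 (g = 3101 - 33189 = -30088)
g + N(P(-5)) = -30088 - 695 = -30783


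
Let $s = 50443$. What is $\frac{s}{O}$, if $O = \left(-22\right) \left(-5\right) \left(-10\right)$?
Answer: $- \frac{50443}{1100} \approx -45.857$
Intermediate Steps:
$O = -1100$ ($O = 110 \left(-10\right) = -1100$)
$\frac{s}{O} = \frac{50443}{-1100} = 50443 \left(- \frac{1}{1100}\right) = - \frac{50443}{1100}$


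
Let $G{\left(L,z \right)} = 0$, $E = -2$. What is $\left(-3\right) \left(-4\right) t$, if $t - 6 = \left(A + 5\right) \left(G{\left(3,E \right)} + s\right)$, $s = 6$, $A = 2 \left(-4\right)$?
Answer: $-144$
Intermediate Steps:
$A = -8$
$t = -12$ ($t = 6 + \left(-8 + 5\right) \left(0 + 6\right) = 6 - 18 = -12$)
$\left(-3\right) \left(-4\right) t = \left(-3\right) \left(-4\right) \left(-12\right) = 12 \left(-12\right) = -144$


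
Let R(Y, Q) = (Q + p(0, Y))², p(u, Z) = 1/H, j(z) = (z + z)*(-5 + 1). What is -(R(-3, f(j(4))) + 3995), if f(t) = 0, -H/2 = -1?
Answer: -15981/4 ≈ -3995.3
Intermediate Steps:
H = 2 (H = -2*(-1) = 2)
j(z) = -8*z (j(z) = (2*z)*(-4) = -8*z)
p(u, Z) = ½ (p(u, Z) = 1/2 = ½)
R(Y, Q) = (½ + Q)² (R(Y, Q) = (Q + ½)² = (½ + Q)²)
-(R(-3, f(j(4))) + 3995) = -((1 + 2*0)²/4 + 3995) = -((1 + 0)²/4 + 3995) = -((¼)*1² + 3995) = -((¼)*1 + 3995) = -(¼ + 3995) = -1*15981/4 = -15981/4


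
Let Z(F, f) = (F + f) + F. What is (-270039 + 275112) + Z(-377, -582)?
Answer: 3737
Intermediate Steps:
Z(F, f) = f + 2*F
(-270039 + 275112) + Z(-377, -582) = (-270039 + 275112) + (-582 + 2*(-377)) = 5073 + (-582 - 754) = 5073 - 1336 = 3737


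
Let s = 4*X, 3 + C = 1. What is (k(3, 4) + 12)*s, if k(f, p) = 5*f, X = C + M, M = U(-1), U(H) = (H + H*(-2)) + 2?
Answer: 108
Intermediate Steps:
C = -2 (C = -3 + 1 = -2)
U(H) = 2 - H (U(H) = (H - 2*H) + 2 = -H + 2 = 2 - H)
M = 3 (M = 2 - 1*(-1) = 2 + 1 = 3)
X = 1 (X = -2 + 3 = 1)
s = 4 (s = 4*1 = 4)
(k(3, 4) + 12)*s = (5*3 + 12)*4 = (15 + 12)*4 = 27*4 = 108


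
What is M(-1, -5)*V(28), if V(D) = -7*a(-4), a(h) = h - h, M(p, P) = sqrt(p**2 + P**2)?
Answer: 0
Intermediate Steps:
M(p, P) = sqrt(P**2 + p**2)
a(h) = 0
V(D) = 0 (V(D) = -7*0 = 0)
M(-1, -5)*V(28) = sqrt((-5)**2 + (-1)**2)*0 = sqrt(25 + 1)*0 = sqrt(26)*0 = 0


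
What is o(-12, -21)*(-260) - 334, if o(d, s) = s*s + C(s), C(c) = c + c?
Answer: -104074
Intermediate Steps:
C(c) = 2*c
o(d, s) = s² + 2*s (o(d, s) = s*s + 2*s = s² + 2*s)
o(-12, -21)*(-260) - 334 = -21*(2 - 21)*(-260) - 334 = -21*(-19)*(-260) - 334 = 399*(-260) - 334 = -103740 - 334 = -104074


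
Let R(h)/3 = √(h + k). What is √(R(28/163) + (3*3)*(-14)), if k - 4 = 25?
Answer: √(-3347694 + 489*√775065)/163 ≈ 10.478*I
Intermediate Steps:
k = 29 (k = 4 + 25 = 29)
R(h) = 3*√(29 + h) (R(h) = 3*√(h + 29) = 3*√(29 + h))
√(R(28/163) + (3*3)*(-14)) = √(3*√(29 + 28/163) + (3*3)*(-14)) = √(3*√(29 + 28*(1/163)) + 9*(-14)) = √(3*√(29 + 28/163) - 126) = √(3*√(4755/163) - 126) = √(3*(√775065/163) - 126) = √(3*√775065/163 - 126) = √(-126 + 3*√775065/163)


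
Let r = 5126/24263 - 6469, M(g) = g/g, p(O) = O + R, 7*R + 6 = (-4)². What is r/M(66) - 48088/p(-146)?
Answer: -37667083411/6138539 ≈ -6136.2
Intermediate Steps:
R = 10/7 (R = -6/7 + (⅐)*(-4)² = -6/7 + (⅐)*16 = -6/7 + 16/7 = 10/7 ≈ 1.4286)
p(O) = 10/7 + O (p(O) = O + 10/7 = 10/7 + O)
M(g) = 1
r = -156952221/24263 (r = 5126*(1/24263) - 6469 = 5126/24263 - 6469 = -156952221/24263 ≈ -6468.8)
r/M(66) - 48088/p(-146) = -156952221/24263/1 - 48088/(10/7 - 146) = -156952221/24263*1 - 48088/(-1012/7) = -156952221/24263 - 48088*(-7/1012) = -156952221/24263 + 84154/253 = -37667083411/6138539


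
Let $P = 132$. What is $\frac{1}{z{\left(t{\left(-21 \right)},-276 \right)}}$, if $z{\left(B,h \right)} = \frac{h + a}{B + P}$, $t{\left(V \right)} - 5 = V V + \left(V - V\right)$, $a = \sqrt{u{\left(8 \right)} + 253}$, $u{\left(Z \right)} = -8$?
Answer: $- \frac{159528}{75931} - \frac{4046 \sqrt{5}}{75931} \approx -2.2201$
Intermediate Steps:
$a = 7 \sqrt{5}$ ($a = \sqrt{-8 + 253} = \sqrt{245} = 7 \sqrt{5} \approx 15.652$)
$t{\left(V \right)} = 5 + V^{2}$ ($t{\left(V \right)} = 5 + \left(V V + \left(V - V\right)\right) = 5 + \left(V^{2} + 0\right) = 5 + V^{2}$)
$z{\left(B,h \right)} = \frac{h + 7 \sqrt{5}}{132 + B}$ ($z{\left(B,h \right)} = \frac{h + 7 \sqrt{5}}{B + 132} = \frac{h + 7 \sqrt{5}}{132 + B}$)
$\frac{1}{z{\left(t{\left(-21 \right)},-276 \right)}} = \frac{1}{\frac{1}{132 + \left(5 + \left(-21\right)^{2}\right)} \left(-276 + 7 \sqrt{5}\right)} = \frac{1}{\frac{1}{132 + \left(5 + 441\right)} \left(-276 + 7 \sqrt{5}\right)} = \frac{1}{\frac{1}{132 + 446} \left(-276 + 7 \sqrt{5}\right)} = \frac{1}{\frac{1}{578} \left(-276 + 7 \sqrt{5}\right)} = \frac{1}{- \frac{138}{289} + \frac{7 \sqrt{5}}{578}}$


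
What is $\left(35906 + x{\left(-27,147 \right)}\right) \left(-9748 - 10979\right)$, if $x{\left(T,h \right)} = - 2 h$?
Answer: $-738129924$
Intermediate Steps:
$\left(35906 + x{\left(-27,147 \right)}\right) \left(-9748 - 10979\right) = \left(35906 - 294\right) \left(-9748 - 10979\right) = \left(35906 - 294\right) \left(-20727\right) = 35612 \left(-20727\right) = -738129924$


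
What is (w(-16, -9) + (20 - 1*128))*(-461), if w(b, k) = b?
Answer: 57164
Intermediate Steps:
(w(-16, -9) + (20 - 1*128))*(-461) = (-16 + (20 - 1*128))*(-461) = (-16 + (20 - 128))*(-461) = (-16 - 108)*(-461) = -124*(-461) = 57164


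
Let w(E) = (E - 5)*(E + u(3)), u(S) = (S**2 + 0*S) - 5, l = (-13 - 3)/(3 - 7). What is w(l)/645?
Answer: -8/645 ≈ -0.012403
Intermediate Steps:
l = 4 (l = -16/(-4) = -16*(-1/4) = 4)
u(S) = -5 + S**2 (u(S) = (S**2 + 0) - 5 = S**2 - 5 = -5 + S**2)
w(E) = (-5 + E)*(4 + E) (w(E) = (E - 5)*(E + (-5 + 3**2)) = (-5 + E)*(E + (-5 + 9)) = (-5 + E)*(E + 4) = (-5 + E)*(4 + E))
w(l)/645 = (-20 + 4**2 - 1*4)/645 = (-20 + 16 - 4)*(1/645) = -8*1/645 = -8/645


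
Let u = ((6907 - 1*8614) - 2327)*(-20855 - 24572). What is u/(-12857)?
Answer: -183252518/12857 ≈ -14253.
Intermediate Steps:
u = 183252518 (u = ((6907 - 8614) - 2327)*(-45427) = (-1707 - 2327)*(-45427) = -4034*(-45427) = 183252518)
u/(-12857) = 183252518/(-12857) = 183252518*(-1/12857) = -183252518/12857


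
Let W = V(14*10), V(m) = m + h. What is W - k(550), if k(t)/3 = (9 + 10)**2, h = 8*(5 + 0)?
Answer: -903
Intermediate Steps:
h = 40 (h = 8*5 = 40)
k(t) = 1083 (k(t) = 3*(9 + 10)**2 = 3*19**2 = 3*361 = 1083)
V(m) = 40 + m (V(m) = m + 40 = 40 + m)
W = 180 (W = 40 + 14*10 = 40 + 140 = 180)
W - k(550) = 180 - 1*1083 = 180 - 1083 = -903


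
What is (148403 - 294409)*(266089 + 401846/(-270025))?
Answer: -1498653148145182/38575 ≈ -3.8850e+10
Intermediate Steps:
(148403 - 294409)*(266089 + 401846/(-270025)) = -146006*(266089 + 401846*(-1/270025)) = -146006*(266089 - 401846/270025) = -146006*71850280379/270025 = -1498653148145182/38575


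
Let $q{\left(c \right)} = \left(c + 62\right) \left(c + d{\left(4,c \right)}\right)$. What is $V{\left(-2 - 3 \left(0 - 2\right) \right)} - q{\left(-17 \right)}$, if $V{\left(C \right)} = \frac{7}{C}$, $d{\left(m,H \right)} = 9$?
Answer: $\frac{1447}{4} \approx 361.75$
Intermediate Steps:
$q{\left(c \right)} = \left(9 + c\right) \left(62 + c\right)$ ($q{\left(c \right)} = \left(c + 62\right) \left(c + 9\right) = \left(62 + c\right) \left(9 + c\right) = \left(9 + c\right) \left(62 + c\right)$)
$V{\left(-2 - 3 \left(0 - 2\right) \right)} - q{\left(-17 \right)} = \frac{7}{-2 - 3 \left(0 - 2\right)} - \left(558 + \left(-17\right)^{2} + 71 \left(-17\right)\right) = \frac{7}{-2 - -6} - \left(558 + 289 - 1207\right) = \frac{7}{-2 + 6} - -360 = \frac{7}{4} + 360 = \frac{1447}{4}$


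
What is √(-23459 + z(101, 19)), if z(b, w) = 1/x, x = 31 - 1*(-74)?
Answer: I*√258635370/105 ≈ 153.16*I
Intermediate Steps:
x = 105 (x = 31 + 74 = 105)
z(b, w) = 1/105
√(-23459 + z(101, 19)) = √(-23459 + 1/105) = √(-2463194/105) = I*√258635370/105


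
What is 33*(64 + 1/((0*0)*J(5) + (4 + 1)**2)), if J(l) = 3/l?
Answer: 52833/25 ≈ 2113.3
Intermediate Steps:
33*(64 + 1/((0*0)*J(5) + (4 + 1)**2)) = 33*(64 + 1/((0*0)*(3/5) + (4 + 1)**2)) = 33*(64 + 1/(0*(3*(1/5)) + 5**2)) = 33*(64 + 1/(0*(3/5) + 25)) = 33*(64 + 1/(0 + 25)) = 33*(64 + 1/25) = 33*(1601/25) = 52833/25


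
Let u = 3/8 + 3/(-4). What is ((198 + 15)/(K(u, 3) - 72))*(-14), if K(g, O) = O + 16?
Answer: 2982/53 ≈ 56.264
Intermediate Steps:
u = -3/8 (u = 3*(1/8) + 3*(-1/4) = 3/8 - 3/4 = -3/8 ≈ -0.37500)
K(g, O) = 16 + O
((198 + 15)/(K(u, 3) - 72))*(-14) = ((198 + 15)/((16 + 3) - 72))*(-14) = (213/(19 - 72))*(-14) = (213/(-53))*(-14) = (213*(-1/53))*(-14) = -213/53*(-14) = 2982/53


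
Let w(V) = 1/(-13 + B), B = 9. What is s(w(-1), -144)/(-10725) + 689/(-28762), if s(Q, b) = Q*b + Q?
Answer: -117731/4314300 ≈ -0.027289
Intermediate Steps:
w(V) = -¼ (w(V) = 1/(-13 + 9) = 1/(-4) = -¼)
s(Q, b) = Q + Q*b
s(w(-1), -144)/(-10725) + 689/(-28762) = -(1 - 144)/4/(-10725) + 689/(-28762) = -¼*(-143)*(-1/10725) + 689*(-1/28762) = (143/4)*(-1/10725) - 689/28762 = -1/300 - 689/28762 = -117731/4314300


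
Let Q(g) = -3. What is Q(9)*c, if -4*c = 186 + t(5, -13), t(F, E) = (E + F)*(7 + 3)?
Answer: 159/2 ≈ 79.500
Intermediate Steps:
t(F, E) = 10*E + 10*F (t(F, E) = (E + F)*10 = 10*E + 10*F)
c = -53/2 (c = -(186 + (10*(-13) + 10*5))/4 = -(186 + (-130 + 50))/4 = -(186 - 80)/4 = -¼*106 = -53/2 ≈ -26.500)
Q(9)*c = -3*(-53/2) = 159/2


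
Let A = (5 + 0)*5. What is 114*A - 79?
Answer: 2771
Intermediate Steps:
A = 25 (A = 5*5 = 25)
114*A - 79 = 114*25 - 79 = 2850 - 79 = 2771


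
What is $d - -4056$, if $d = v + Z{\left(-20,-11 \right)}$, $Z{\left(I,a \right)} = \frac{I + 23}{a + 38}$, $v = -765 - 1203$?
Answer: $\frac{18793}{9} \approx 2088.1$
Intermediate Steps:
$v = -1968$
$Z{\left(I,a \right)} = \frac{23 + I}{38 + a}$
$d = - \frac{17711}{9}$ ($d = -1968 + \frac{23 - 20}{38 - 11} = -1968 + \frac{1}{27} \cdot 3 = -1968 + \frac{1}{9} = - \frac{17711}{9} \approx -1967.9$)
$d - -4056 = - \frac{17711}{9} - -4056 = - \frac{17711}{9} + 4056 = \frac{18793}{9}$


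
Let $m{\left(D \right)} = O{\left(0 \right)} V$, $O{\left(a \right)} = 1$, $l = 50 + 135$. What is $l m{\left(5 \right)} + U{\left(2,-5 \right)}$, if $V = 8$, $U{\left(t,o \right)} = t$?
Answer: $1482$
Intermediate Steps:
$l = 185$
$m{\left(D \right)} = 8$ ($m{\left(D \right)} = 1 \cdot 8 = 8$)
$l m{\left(5 \right)} + U{\left(2,-5 \right)} = 185 \cdot 8 + 2 = 1480 + 2 = 1482$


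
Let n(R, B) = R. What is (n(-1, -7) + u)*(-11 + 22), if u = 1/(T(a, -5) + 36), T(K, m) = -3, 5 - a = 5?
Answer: -32/3 ≈ -10.667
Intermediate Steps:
a = 0 (a = 5 - 1*5 = 5 - 5 = 0)
u = 1/33 (u = 1/(-3 + 36) = 1/33 ≈ 0.030303)
(n(-1, -7) + u)*(-11 + 22) = (-1 + 1/33)*(-11 + 22) = -32/33*11 = -32/3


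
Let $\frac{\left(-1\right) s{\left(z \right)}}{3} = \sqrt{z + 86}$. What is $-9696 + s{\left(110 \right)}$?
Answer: $-9738$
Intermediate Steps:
$s{\left(z \right)} = - 3 \sqrt{86 + z}$ ($s{\left(z \right)} = - 3 \sqrt{z + 86} = - 3 \sqrt{86 + z}$)
$-9696 + s{\left(110 \right)} = -9696 - 3 \sqrt{86 + 110} = -9696 - 3 \sqrt{196} = -9696 - 42 = -9738$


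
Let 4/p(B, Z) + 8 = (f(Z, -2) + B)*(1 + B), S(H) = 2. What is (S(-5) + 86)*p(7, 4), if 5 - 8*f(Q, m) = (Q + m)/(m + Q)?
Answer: 88/13 ≈ 6.7692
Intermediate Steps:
f(Q, m) = ½ (f(Q, m) = 5/8 - (Q + m)/(8*(m + Q)) = 5/8 - (Q + m)/(8*(Q + m)) = 5/8 - ⅛*1 = 5/8 - ⅛ = ½)
p(B, Z) = 4/(-8 + (1 + B)*(½ + B)) (p(B, Z) = 4/(-8 + (½ + B)*(1 + B)) = 4/(-8 + (1 + B)*(½ + B)))
(S(-5) + 86)*p(7, 4) = (2 + 86)*(8/(-15 + 2*7² + 3*7)) = 88*(8/(-15 + 2*49 + 21)) = 88*(8/(-15 + 98 + 21)) = 88*(8/104) = 88*(8*(1/104)) = 88*(1/13) = 88/13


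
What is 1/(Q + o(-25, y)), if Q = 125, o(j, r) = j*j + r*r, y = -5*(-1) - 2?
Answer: 1/759 ≈ 0.0013175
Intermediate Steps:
y = 3 (y = 5 - 2 = 3)
o(j, r) = j² + r²
1/(Q + o(-25, y)) = 1/(125 + ((-25)² + 3²)) = 1/(125 + (625 + 9)) = 1/(125 + 634) = 1/759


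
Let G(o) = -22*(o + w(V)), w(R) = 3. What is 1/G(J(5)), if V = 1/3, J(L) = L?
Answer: -1/176 ≈ -0.0056818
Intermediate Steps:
V = ⅓ ≈ 0.33333
G(o) = -66 - 22*o (G(o) = -22*(o + 3) = -22*(3 + o) = -66 - 22*o)
1/G(J(5)) = 1/(-66 - 22*5) = 1/(-66 - 110) = 1/(-176) = -1/176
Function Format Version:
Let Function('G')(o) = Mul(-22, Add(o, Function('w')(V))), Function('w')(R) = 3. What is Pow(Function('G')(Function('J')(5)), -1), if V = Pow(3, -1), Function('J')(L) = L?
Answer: Rational(-1, 176) ≈ -0.0056818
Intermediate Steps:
V = Rational(1, 3) ≈ 0.33333
Function('G')(o) = Add(-66, Mul(-22, o)) (Function('G')(o) = Mul(-22, Add(o, 3)) = Mul(-22, Add(3, o)) = Add(-66, Mul(-22, o)))
Pow(Function('G')(Function('J')(5)), -1) = Pow(Add(-66, Mul(-22, 5)), -1) = Pow(Add(-66, -110), -1) = Pow(-176, -1) = Rational(-1, 176)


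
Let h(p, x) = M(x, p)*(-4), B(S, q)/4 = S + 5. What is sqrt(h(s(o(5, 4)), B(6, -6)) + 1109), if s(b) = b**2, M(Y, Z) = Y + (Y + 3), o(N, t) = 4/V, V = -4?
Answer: sqrt(745) ≈ 27.295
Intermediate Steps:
o(N, t) = -1 (o(N, t) = 4/(-4) = 4*(-1/4) = -1)
M(Y, Z) = 3 + 2*Y (M(Y, Z) = Y + (3 + Y) = 3 + 2*Y)
B(S, q) = 20 + 4*S (B(S, q) = 4*(S + 5) = 4*(5 + S) = 20 + 4*S)
h(p, x) = -12 - 8*x (h(p, x) = (3 + 2*x)*(-4) = -12 - 8*x)
sqrt(h(s(o(5, 4)), B(6, -6)) + 1109) = sqrt((-12 - 8*(20 + 4*6)) + 1109) = sqrt((-12 - 8*(20 + 24)) + 1109) = sqrt((-12 - 8*44) + 1109) = sqrt((-12 - 352) + 1109) = sqrt(-364 + 1109) = sqrt(745)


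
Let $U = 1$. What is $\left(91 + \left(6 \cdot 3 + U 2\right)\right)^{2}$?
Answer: $12321$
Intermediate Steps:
$\left(91 + \left(6 \cdot 3 + U 2\right)\right)^{2} = \left(91 + \left(6 \cdot 3 + 1 \cdot 2\right)\right)^{2} = \left(91 + \left(18 + 2\right)\right)^{2} = \left(91 + 20\right)^{2} = 111^{2} = 12321$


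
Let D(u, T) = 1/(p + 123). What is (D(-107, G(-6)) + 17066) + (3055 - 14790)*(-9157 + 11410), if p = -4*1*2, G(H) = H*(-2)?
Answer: -3038517234/115 ≈ -2.6422e+7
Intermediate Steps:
G(H) = -2*H
p = -8 (p = -4*2 = -8)
D(u, T) = 1/115 (D(u, T) = 1/(-8 + 123) = 1/115)
(D(-107, G(-6)) + 17066) + (3055 - 14790)*(-9157 + 11410) = (1/115 + 17066) + (3055 - 14790)*(-9157 + 11410) = 1962591/115 - 11735*2253 = 1962591/115 - 26438955 = -3038517234/115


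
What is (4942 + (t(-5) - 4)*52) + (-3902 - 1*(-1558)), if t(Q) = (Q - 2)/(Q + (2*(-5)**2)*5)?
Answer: 83598/35 ≈ 2388.5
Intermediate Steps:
t(Q) = (-2 + Q)/(250 + Q) (t(Q) = (-2 + Q)/(Q + (2*25)*5) = (-2 + Q)/(Q + 50*5) = (-2 + Q)/(Q + 250) = (-2 + Q)/(250 + Q))
(4942 + (t(-5) - 4)*52) + (-3902 - 1*(-1558)) = (4942 + ((-2 - 5)/(250 - 5) - 4)*52) + (-3902 - 1*(-1558)) = (4942 + (-7/245 - 4)*52) + (-3902 + 1558) = (4942 + ((1/245)*(-7) - 4)*52) - 2344 = (4942 + (-1/35 - 4)*52) - 2344 = (4942 - 141/35*52) - 2344 = (4942 - 7332/35) - 2344 = 165638/35 - 2344 = 83598/35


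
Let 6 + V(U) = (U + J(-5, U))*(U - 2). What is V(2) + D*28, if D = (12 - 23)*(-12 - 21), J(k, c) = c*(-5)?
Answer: 10158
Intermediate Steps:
J(k, c) = -5*c
D = 363 (D = -11*(-33) = 363)
V(U) = -6 - 4*U*(-2 + U) (V(U) = -6 + (U - 5*U)*(U - 2) = -6 + (-4*U)*(-2 + U) = -6 - 4*U*(-2 + U))
V(2) + D*28 = (-6 - 4*2² + 8*2) + 363*28 = (-6 - 4*4 + 16) + 10164 = (-6 - 16 + 16) + 10164 = -6 + 10164 = 10158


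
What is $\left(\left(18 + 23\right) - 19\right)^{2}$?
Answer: $484$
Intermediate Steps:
$\left(\left(18 + 23\right) - 19\right)^{2} = \left(41 - 19\right)^{2} = 22^{2} = 484$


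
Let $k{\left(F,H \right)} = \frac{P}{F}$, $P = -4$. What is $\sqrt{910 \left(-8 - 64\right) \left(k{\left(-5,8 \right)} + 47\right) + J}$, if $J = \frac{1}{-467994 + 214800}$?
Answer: $\frac{i \sqrt{200774524087169610}}{253194} \approx 1769.7 i$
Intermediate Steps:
$k{\left(F,H \right)} = - \frac{4}{F}$
$J = - \frac{1}{253194}$ ($J = \frac{1}{-253194} = - \frac{1}{253194} \approx -3.9495 \cdot 10^{-6}$)
$\sqrt{910 \left(-8 - 64\right) \left(k{\left(-5,8 \right)} + 47\right) + J} = \sqrt{910 \left(-8 - 64\right) \left(- \frac{4}{-5} + 47\right) - \frac{1}{253194}} = \sqrt{910 \left(- 72 \left(\left(-4\right) \left(- \frac{1}{5}\right) + 47\right)\right) - \frac{1}{253194}} = \sqrt{910 \left(- 72 \left(\frac{4}{5} + 47\right)\right) - \frac{1}{253194}} = \sqrt{910 \left(\left(-72\right) \frac{239}{5}\right) - \frac{1}{253194}} = \sqrt{910 \left(- \frac{17208}{5}\right) - \frac{1}{253194}} = \sqrt{-3131856 - \frac{1}{253194}} = \sqrt{- \frac{792967148065}{253194}} = \frac{i \sqrt{200774524087169610}}{253194}$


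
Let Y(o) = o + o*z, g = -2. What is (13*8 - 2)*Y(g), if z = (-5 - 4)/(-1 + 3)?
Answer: 714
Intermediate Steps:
z = -9/2 ≈ -4.5000
Y(o) = -7*o/2 (Y(o) = o + o*(-9/2) = o - 9*o/2 = -7*o/2)
(13*8 - 2)*Y(g) = (13*8 - 2)*(-7/2*(-2)) = (104 - 2)*7 = 102*7 = 714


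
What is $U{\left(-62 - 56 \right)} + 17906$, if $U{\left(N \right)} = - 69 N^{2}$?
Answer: $-942850$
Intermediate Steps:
$U{\left(-62 - 56 \right)} + 17906 = - 69 \left(-62 - 56\right)^{2} + 17906 = - 69 \left(-118\right)^{2} + 17906 = \left(-69\right) 13924 + 17906 = -960756 + 17906 = -942850$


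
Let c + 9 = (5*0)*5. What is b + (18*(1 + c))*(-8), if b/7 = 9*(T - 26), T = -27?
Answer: -2187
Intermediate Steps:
c = -9 (c = -9 + (5*0)*5 = -9 + 0*5 = -9 + 0 = -9)
b = -3339 (b = 7*(9*(-27 - 26)) = 7*(9*(-53)) = 7*(-477) = -3339)
b + (18*(1 + c))*(-8) = -3339 + (18*(1 - 9))*(-8) = -3339 + (18*(-8))*(-8) = -3339 - 144*(-8) = -3339 + 1152 = -2187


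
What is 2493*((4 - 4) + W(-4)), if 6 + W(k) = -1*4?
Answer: -24930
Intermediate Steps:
W(k) = -10 (W(k) = -6 - 1*4 = -6 - 4 = -10)
2493*((4 - 4) + W(-4)) = 2493*((4 - 4) - 10) = 2493*(0 - 10) = 2493*(-10) = -24930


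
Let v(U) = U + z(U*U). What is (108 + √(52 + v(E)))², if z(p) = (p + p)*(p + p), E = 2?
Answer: (108 + √118)² ≈ 14128.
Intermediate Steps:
z(p) = 4*p² (z(p) = (2*p)*(2*p) = 4*p²)
v(U) = U + 4*U⁴ (v(U) = U + 4*(U*U)² = U + 4*(U²)² = U + 4*U⁴)
(108 + √(52 + v(E)))² = (108 + √(52 + (2 + 4*2⁴)))² = (108 + √(52 + (2 + 4*16)))² = (108 + √(52 + (2 + 64)))² = (108 + √(52 + 66))² = (108 + √118)²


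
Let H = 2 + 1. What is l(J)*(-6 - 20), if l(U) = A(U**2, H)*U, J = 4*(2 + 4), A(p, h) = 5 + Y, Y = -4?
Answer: -624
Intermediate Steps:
H = 3
A(p, h) = 1 (A(p, h) = 5 - 4 = 1)
J = 24 (J = 4*6 = 24)
l(U) = U (l(U) = 1*U = U)
l(J)*(-6 - 20) = 24*(-6 - 20) = 24*(-26) = -624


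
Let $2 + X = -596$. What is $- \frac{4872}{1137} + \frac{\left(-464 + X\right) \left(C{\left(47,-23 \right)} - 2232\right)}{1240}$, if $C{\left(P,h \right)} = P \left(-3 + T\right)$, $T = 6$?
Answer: $\frac{419804779}{234980} \approx 1786.6$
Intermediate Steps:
$X = -598$ ($X = -2 - 596 = -598$)
$C{\left(P,h \right)} = 3 P$ ($C{\left(P,h \right)} = P \left(-3 + 6\right) = P 3 = 3 P$)
$- \frac{4872}{1137} + \frac{\left(-464 + X\right) \left(C{\left(47,-23 \right)} - 2232\right)}{1240} = - \frac{4872}{1137} + \frac{\left(-464 - 598\right) \left(3 \cdot 47 - 2232\right)}{1240} = \left(-4872\right) \frac{1}{1137} + - 1062 \left(141 - 2232\right) \frac{1}{1240} = - \frac{1624}{379} + \left(-1062\right) \left(-2091\right) \frac{1}{1240} = - \frac{1624}{379} + 2220642 \cdot \frac{1}{1240} = - \frac{1624}{379} + \frac{1110321}{620} = \frac{419804779}{234980}$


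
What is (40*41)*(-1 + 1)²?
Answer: 0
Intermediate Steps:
(40*41)*(-1 + 1)² = 1640*0² = 1640*0 = 0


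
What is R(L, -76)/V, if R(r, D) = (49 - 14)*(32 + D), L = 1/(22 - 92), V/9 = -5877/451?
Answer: 694540/52893 ≈ 13.131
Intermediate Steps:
V = -52893/451 (V = 9*(-5877/451) = -52893/451 ≈ -117.28)
L = -1/70 (L = 1/(-70) = -1/70 ≈ -0.014286)
R(r, D) = 1120 + 35*D (R(r, D) = 35*(32 + D) = 1120 + 35*D)
R(L, -76)/V = (1120 + 35*(-76))/(-52893/451) = (1120 - 2660)*(-451/52893) = -1540*(-451/52893) = 694540/52893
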